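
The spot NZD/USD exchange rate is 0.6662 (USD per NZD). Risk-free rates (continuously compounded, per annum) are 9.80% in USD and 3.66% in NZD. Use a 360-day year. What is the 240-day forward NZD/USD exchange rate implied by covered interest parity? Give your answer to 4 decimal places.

0.6940

F = S·e^((r_USD − r_NZD)T) = 0.6662 · e^((0.0980 − 0.0366) × 240/360)
= 0.6662 · e^0.040933 = 0.6662 × 1.041782
F = 0.6940 USD per NZD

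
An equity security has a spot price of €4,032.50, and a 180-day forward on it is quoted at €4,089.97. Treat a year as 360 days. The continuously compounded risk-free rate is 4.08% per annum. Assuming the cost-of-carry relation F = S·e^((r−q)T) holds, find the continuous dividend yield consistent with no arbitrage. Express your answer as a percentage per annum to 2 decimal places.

From F = S·e^((r−q)T): (r − q) = ln(F/S)/T
ln(4089.97/4032.50) = ln(1.014252) = 0.014151
(r − q) = 0.014151 / (180/360) = 0.028302
q = r − ln(F/S)/T = 0.0408 − 0.028302 = 0.012498
q = 1.25%

1.25%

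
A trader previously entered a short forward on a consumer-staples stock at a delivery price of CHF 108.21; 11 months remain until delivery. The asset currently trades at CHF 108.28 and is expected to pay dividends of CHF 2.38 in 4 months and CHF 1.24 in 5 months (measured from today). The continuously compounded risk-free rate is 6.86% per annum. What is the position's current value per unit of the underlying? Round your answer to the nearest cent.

PV(remaining dividends) I = 2.38·e^(−0.0686·4/12) + 1.24·e^(−0.0686·5/12) = 3.5313
Current forward F = (S − I)·e^(rT) = (108.28 − 3.5313)·e^(0.0686·11/12) = 104.7487 × 1.064903 = 111.5472
Value (long) = (F − K)·e^(−rT) = (111.5472 − 108.21) × 0.939053 = 3.1338
Short position value = −(long value) = -CHF 3.13

-CHF 3.13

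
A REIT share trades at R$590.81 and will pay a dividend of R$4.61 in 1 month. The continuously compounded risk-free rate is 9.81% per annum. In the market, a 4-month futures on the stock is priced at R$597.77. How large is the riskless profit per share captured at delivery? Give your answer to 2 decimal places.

R$7.95 per share

PV(dividends) I = 4.61·e^(−0.0981·1/12) = 4.5725
Fair futures F* = (S − I)·e^(rT) = (590.81 − 4.5725)·e^0.032700 = 586.2375 × 1.033241 = 605.7246
Market R$597.77 < fair 605.7246: forward underpriced → reverse cash-and-carry (short the stock, invest proceeds at r, pay the dividends, go long the forward).
Profit at T = |F_mkt − F*| = |597.77 − 605.7246| = R$7.95 per share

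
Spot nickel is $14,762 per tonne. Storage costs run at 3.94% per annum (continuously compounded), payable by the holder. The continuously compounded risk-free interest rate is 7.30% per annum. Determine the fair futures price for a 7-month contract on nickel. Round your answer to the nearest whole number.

Net carry = r + u − y = 0.0730 + 0.0394 − 0.0000 = 0.1124
F = S·e^((r+u−y)T) = 14762 · e^(0.1124 × 7/12) = 14762 · e^0.065567
= 14762 × 1.067764 = $15,762 per tonne

$15,762 per tonne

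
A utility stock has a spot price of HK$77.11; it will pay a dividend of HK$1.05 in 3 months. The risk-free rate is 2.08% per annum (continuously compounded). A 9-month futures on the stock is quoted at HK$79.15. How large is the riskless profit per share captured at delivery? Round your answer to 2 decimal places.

HK$1.89 per share

PV(dividends) I = 1.05·e^(−0.0208·3/12) = 1.0446
Fair futures F* = (S − I)·e^(rT) = (77.11 − 1.0446)·e^0.015600 = 76.0654 × 1.015722 = 77.2613
Market HK$79.15 > fair 77.2613: forward overpriced → cash-and-carry (borrow at r, buy the stock and collect the dividends, short the forward).
Profit at T = |F_mkt − F*| = |79.15 − 77.2613| = HK$1.89 per share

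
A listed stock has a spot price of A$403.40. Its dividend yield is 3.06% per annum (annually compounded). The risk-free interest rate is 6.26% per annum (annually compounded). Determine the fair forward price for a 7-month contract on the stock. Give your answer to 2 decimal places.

F = S · (1+r)^T / (1+q)^T
= 403.40 × 1.036054 / 1.017738 = 403.40 × 1.017997
F = A$410.66

A$410.66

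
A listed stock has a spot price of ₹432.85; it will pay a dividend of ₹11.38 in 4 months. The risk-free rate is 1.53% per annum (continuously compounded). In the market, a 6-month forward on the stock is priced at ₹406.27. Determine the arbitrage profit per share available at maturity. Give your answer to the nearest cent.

₹18.49 per share

PV(dividends) I = 11.38·e^(−0.0153·4/12) = 11.3221
Fair forward F* = (S − I)·e^(rT) = (432.85 − 11.3221)·e^0.007650 = 421.5279 × 1.007679 = 424.7648
Market ₹406.27 < fair 424.7648: forward underpriced → reverse cash-and-carry (short the stock, invest proceeds at r, pay the dividends, go long the forward).
Profit at T = |F_mkt − F*| = |406.27 − 424.7648| = ₹18.49 per share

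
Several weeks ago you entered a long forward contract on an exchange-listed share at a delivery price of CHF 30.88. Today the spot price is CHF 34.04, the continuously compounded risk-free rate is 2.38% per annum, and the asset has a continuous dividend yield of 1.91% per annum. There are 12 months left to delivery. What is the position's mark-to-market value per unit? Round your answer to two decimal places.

CHF 3.24

Current fair forward for the remaining 12 months: F = S·e^((r − q)·T), (r − q) = 0.0238 − 0.0191 = 0.0047
F = 34.04 · e^(0.0047 × 12/12) = 34.04 × 1.004711 = 34.2004
Value of long forward = (F − K)·e^(−rT) = (34.2004 − 30.88) · e^(−0.0238·12/12)
= 3.3204 × 0.976481 = 3.24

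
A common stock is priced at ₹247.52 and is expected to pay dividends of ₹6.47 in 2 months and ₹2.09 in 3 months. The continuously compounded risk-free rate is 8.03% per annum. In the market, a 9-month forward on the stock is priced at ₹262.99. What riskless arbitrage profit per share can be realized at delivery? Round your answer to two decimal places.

₹9.06 per share

PV(dividends) I = 6.47·e^(−0.0803·2/12) + 2.09·e^(−0.0803·3/12) = 8.4324
Fair forward F* = (S − I)·e^(rT) = (247.52 − 8.4324)·e^0.060225 = 239.0876 × 1.062075 = 253.9290
Market ₹262.99 > fair 253.9290: forward overpriced → cash-and-carry (borrow at r, buy the stock and collect the dividends, short the forward).
Profit at T = |F_mkt − F*| = |262.99 − 253.9290| = ₹9.06 per share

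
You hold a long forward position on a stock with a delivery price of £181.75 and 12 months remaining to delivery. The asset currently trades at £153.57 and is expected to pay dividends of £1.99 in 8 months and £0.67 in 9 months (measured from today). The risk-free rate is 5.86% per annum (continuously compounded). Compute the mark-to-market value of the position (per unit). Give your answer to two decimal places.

-£20.39

PV(remaining dividends) I = 1.99·e^(−0.0586·8/12) + 0.67·e^(−0.0586·9/12) = 2.5549
Current forward F = (S − I)·e^(rT) = (153.57 − 2.5549)·e^(0.0586·12/12) = 151.0151 × 1.060351 = 160.1290
Value (long) = (F − K)·e^(−rT) = (160.1290 − 181.75) × 0.943084 = -20.3904
Value = -£20.39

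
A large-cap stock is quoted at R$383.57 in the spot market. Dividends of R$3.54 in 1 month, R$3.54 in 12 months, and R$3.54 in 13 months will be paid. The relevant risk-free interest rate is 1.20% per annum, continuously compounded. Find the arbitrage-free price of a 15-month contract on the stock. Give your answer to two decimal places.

R$378.68

PV(dividends) I = 3.54·e^(−0.0120·1/12) + 3.54·e^(−0.0120·12/12) + 3.54·e^(−0.0120·13/12)
I = 3.5365 + 3.4978 + 3.4943 = 10.5286
F = (S − I)·e^(rT) = (383.57 − 10.5286) · e^(0.0120·15/12)
= 373.0414 · e^0.015000 = 373.0414 × 1.015113 = R$378.68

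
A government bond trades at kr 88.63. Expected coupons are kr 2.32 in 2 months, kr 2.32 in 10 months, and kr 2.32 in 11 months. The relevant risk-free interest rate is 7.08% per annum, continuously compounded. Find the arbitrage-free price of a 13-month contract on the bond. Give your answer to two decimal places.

kr 88.51

PV(coupons) I = 2.32·e^(−0.0708·2/12) + 2.32·e^(−0.0708·10/12) + 2.32·e^(−0.0708·11/12)
I = 2.2928 + 2.1871 + 2.1742 = 6.6541
F = (S − I)·e^(rT) = (88.63 − 6.6541) · e^(0.0708·13/12)
= 81.9759 · e^0.076700 = 81.9759 × 1.079718 = kr 88.51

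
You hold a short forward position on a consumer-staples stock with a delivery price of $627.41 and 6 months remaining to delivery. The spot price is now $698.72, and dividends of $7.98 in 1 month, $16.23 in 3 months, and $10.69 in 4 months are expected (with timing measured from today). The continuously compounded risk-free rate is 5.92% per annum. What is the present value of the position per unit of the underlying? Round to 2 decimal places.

PV(remaining dividends) I = 7.98·e^(−0.0592·1/12) + 16.23·e^(−0.0592·3/12) + 10.69·e^(−0.0592·4/12) = 34.4134
Current forward F = (S − I)·e^(rT) = (698.72 − 34.4134)·e^(0.0592·6/12) = 664.3066 × 1.030042 = 684.2637
Value (long) = (F − K)·e^(−rT) = (684.2637 − 627.41) × 0.970834 = 55.1955
Short position value = −(long value) = -$55.20

-$55.20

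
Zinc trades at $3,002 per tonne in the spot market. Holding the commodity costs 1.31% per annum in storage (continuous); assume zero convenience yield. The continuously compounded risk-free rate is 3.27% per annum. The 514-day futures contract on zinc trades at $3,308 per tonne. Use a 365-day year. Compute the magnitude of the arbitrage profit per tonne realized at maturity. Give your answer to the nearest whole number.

$106 per tonne

Fair futures: F* = S·e^(carry·T), with carry = (r + u) = 0.0327 + 0.0131 = 0.0458
F* = 3002 · e^(0.0458 × 514/365) = 3002 · e^0.064496 = 3002 × 1.066621 = $3201.9962
Market $3308 > fair $3201.9962: forward overpriced → cash-and-carry (buy spot, short the forward).
At maturity, profit = |F_mkt − F*| = |3308 − 3201.9962| = $106 per tonne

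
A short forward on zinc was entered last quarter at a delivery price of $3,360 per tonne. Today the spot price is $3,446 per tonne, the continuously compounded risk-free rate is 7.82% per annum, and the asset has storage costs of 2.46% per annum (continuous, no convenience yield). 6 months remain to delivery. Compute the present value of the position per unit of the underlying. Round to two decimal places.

-$257.49 per tonne

Current fair forward for the remaining 6 months: F = S·e^((r + u)·T), (r + u) = 0.0782 + 0.0246 = 0.1028
F = 3446 · e^(0.1028 × 6/12) = 3446 × 1.05274391 = 3627.7555
Value of long forward = (F − K)·e^(−rT) = (3627.7555 − 3360) · e^(−0.0782·6/12)
= 267.7555 × 0.96165454 = 257.49
Short position value = −(long value) = -$257.49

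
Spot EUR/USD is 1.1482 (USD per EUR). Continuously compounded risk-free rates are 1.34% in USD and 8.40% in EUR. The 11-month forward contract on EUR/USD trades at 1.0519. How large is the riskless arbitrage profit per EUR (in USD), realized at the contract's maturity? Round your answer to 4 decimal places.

Fair forward: F* = S·e^(carry·T), with carry = (r_USD − r_EUR) = 0.0134 − 0.0840 = -0.0706
F* = 1.1482 · e^(-0.0706 × 11/12) = 1.1482 · e^-0.064717 = 1.1482 × 0.937333 = 1.0762
Market 1.0519 < fair 1.0762: forward underpriced → reverse cash-and-carry (short spot, go long the forward).
At maturity, profit = |F_mkt − F*| = |1.0519 − 1.0762| = 0.0243 per EUR (in USD)

0.0243 per EUR (in USD)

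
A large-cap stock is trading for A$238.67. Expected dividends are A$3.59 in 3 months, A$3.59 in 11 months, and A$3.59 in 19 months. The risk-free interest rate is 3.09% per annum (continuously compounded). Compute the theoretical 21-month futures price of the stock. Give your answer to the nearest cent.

A$240.88

PV(dividends) I = 3.59·e^(−0.0309·3/12) + 3.59·e^(−0.0309·11/12) + 3.59·e^(−0.0309·19/12)
I = 3.5624 + 3.4897 + 3.4186 = 10.4707
F = (S − I)·e^(rT) = (238.67 − 10.4707) · e^(0.0309·21/12)
= 228.1993 · e^0.054075 = 228.1993 × 1.055564 = A$240.88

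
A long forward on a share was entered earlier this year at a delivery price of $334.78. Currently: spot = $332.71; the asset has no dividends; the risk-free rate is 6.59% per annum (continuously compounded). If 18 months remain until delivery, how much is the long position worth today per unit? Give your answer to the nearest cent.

Current fair forward for the remaining 18 months: F = S·e^(r·T), r = 0.0659
F = 332.71 · e^(0.0659 × 18/12) = 332.71 × 1.103901 = 367.2789
Value of long forward = (F − K)·e^(−rT) = (367.2789 − 334.78) · e^(−0.0659·18/12)
= 32.4989 × 0.905879 = 29.44

$29.44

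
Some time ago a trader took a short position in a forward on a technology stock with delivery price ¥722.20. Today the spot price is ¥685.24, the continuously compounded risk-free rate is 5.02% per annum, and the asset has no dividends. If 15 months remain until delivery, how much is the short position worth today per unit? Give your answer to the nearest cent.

-¥6.97

Current fair forward for the remaining 15 months: F = S·e^(r·T), r = 0.0502
F = 685.24 · e^(0.0502 × 15/12) = 685.24 × 1.064761 = 729.6168
Value of long forward = (F − K)·e^(−rT) = (729.6168 − 722.20) · e^(−0.0502·15/12)
= 7.4168 × 0.939178 = 6.97
Short position value = −(long value) = -¥6.97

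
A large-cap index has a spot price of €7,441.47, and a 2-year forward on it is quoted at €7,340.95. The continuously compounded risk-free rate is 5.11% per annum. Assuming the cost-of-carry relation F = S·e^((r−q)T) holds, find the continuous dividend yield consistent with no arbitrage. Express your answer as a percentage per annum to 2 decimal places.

5.79%

From F = S·e^((r−q)T): (r − q) = ln(F/S)/T
ln(7340.95/7441.47) = ln(0.986492) = -0.013600
(r − q) = -0.013600 / (2) = -0.006800
q = r − ln(F/S)/T = 0.0511 + 0.006800 = 0.057900
q = 5.79%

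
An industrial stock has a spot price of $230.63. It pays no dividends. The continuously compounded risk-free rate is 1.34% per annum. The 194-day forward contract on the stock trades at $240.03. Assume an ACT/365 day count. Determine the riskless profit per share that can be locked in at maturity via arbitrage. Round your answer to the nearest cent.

Fair forward: F* = S·e^(carry·T), with carry = r = 0.0134
F* = 230.63 · e^(0.0134 × 194/365) = 230.63 · e^0.007122 = 230.63 × 1.007147 = $232.2783
Market $240.03 > fair $232.2783: forward overpriced → cash-and-carry (buy spot, short the forward).
At maturity, profit = |F_mkt − F*| = |240.03 − 232.2783| = $7.75 per share

$7.75 per share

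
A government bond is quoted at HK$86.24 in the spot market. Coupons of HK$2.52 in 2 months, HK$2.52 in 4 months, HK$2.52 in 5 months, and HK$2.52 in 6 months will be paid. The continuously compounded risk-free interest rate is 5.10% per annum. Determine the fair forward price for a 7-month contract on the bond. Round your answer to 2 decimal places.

PV(coupons) I = 2.52·e^(−0.0510·2/12) + 2.52·e^(−0.0510·4/12) + 2.52·e^(−0.0510·5/12) + 2.52·e^(−0.0510·6/12)
I = 2.4987 + 2.4775 + 2.4670 + 2.4566 = 9.8998
F = (S − I)·e^(rT) = (86.24 − 9.8998) · e^(0.0510·7/12)
= 76.3402 · e^0.029750 = 76.3402 × 1.030197 = HK$78.65

HK$78.65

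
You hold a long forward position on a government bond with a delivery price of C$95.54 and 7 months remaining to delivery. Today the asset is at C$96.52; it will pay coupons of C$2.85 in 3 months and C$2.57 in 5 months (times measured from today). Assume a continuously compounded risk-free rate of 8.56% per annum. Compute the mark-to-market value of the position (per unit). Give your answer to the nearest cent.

PV(remaining coupons) I = 2.85·e^(−0.0856·3/12) + 2.57·e^(−0.0856·5/12) = 5.2696
Current forward F = (S − I)·e^(rT) = (96.52 − 5.2696)·e^(0.0856·7/12) = 91.2504 × 1.051201 = 95.9225
Value (long) = (F − K)·e^(−rT) = (95.9225 − 95.54) × 0.951293 = 0.3639
Value = C$0.36

C$0.36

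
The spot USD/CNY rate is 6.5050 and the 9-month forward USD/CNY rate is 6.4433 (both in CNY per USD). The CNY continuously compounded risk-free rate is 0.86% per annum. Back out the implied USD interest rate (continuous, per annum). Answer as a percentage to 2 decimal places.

F = S·e^((r_CNY − r_USD)T) ⇒ r_USD = r_CNY − ln(F/S)/T
ln(6.4433/6.5050) = -0.009530; /(9/12) = -0.012707
r_USD = 0.0086 + 0.012707 = 0.021307
r_USD = 2.13%

2.13%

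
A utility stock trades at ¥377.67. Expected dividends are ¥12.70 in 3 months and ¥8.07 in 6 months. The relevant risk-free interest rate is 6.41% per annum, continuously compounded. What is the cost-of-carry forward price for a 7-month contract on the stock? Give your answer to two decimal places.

PV(dividends) I = 12.70·e^(−0.0641·3/12) + 8.07·e^(−0.0641·6/12)
I = 12.4981 + 7.8155 = 20.3136
F = (S − I)·e^(rT) = (377.67 − 20.3136) · e^(0.0641·7/12)
= 357.3564 · e^0.037392 = 357.3564 × 1.038100 = ¥370.97

¥370.97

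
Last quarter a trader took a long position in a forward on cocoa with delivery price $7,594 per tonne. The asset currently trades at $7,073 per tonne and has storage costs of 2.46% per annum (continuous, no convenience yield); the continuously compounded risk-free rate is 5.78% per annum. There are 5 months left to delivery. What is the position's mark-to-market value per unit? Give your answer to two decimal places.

Current fair forward for the remaining 5 months: F = S·e^((r + u)·T), (r + u) = 0.0578 + 0.0246 = 0.0824
F = 7073 · e^(0.0824 × 5/12) = 7073 × 1.03492953 = 7320.0566
Value of long forward = (F − K)·e^(−rT) = (7320.0566 − 7594) · e^(−0.0578·5/12)
= -273.9434 × 0.97620436 = -267.42

-$267.42 per tonne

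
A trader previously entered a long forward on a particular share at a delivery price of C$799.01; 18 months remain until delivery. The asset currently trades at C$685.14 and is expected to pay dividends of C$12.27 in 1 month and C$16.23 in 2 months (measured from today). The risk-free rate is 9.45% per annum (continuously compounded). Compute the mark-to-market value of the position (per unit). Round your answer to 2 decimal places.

-C$36.42

PV(remaining dividends) I = 12.27·e^(−0.0945·1/12) + 16.23·e^(−0.0945·2/12) = 28.1501
Current forward F = (S − I)·e^(rT) = (685.14 − 28.1501)·e^(0.0945·18/12) = 656.9899 × 1.152289 = 757.0422
Value (long) = (F − K)·e^(−rT) = (757.0422 − 799.01) × 0.867838 = -36.4213
Value = -C$36.42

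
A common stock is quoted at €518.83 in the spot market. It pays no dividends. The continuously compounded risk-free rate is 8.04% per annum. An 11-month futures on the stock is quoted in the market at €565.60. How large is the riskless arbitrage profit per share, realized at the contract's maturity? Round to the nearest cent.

€7.09 per share

Fair futures: F* = S·e^(carry·T), with carry = r = 0.0804
F* = 518.83 · e^(0.0804 × 11/12) = 518.83 · e^0.073700 = 518.83 × 1.076484 = €558.5122
Market €565.60 > fair €558.5122: forward overpriced → cash-and-carry (buy spot, short the forward).
At maturity, profit = |F_mkt − F*| = |565.60 − 558.5122| = €7.09 per share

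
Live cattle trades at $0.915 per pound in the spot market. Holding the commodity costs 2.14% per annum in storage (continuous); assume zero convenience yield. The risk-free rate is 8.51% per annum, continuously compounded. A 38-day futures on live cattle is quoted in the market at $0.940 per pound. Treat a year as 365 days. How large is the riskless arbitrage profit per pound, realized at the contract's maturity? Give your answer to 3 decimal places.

Fair futures: F* = S·e^(carry·T), with carry = (r + u) = 0.0851 + 0.0214 = 0.1065
F* = 0.915 · e^(0.1065 × 38/365) = 0.915 · e^0.011088 = 0.915 × 1.011150 = $0.9252
Market $0.940 > fair $0.9252: forward overpriced → cash-and-carry (buy spot, short the forward).
At maturity, profit = |F_mkt − F*| = |0.940 − 0.9252| = $0.015 per pound

$0.015 per pound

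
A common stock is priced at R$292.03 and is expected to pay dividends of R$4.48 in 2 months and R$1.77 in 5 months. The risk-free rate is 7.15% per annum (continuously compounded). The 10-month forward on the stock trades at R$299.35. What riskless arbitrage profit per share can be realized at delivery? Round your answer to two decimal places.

R$4.09 per share

PV(dividends) I = 4.48·e^(−0.0715·2/12) + 1.77·e^(−0.0715·5/12) = 6.1450
Fair forward F* = (S − I)·e^(rT) = (292.03 − 6.1450)·e^0.059583 = 285.8850 × 1.061394 = 303.4366
Market R$299.35 < fair 303.4366: forward underpriced → reverse cash-and-carry (short the stock, invest proceeds at r, pay the dividends, go long the forward).
Profit at T = |F_mkt − F*| = |299.35 − 303.4366| = R$4.09 per share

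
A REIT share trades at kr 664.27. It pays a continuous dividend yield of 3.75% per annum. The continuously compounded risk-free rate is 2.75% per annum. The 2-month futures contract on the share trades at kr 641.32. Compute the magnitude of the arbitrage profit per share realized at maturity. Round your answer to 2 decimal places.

Fair futures: F* = S·e^(carry·T), with carry = (r − q) = 0.0275 − 0.0375 = -0.0100
F* = 664.27 · e^(-0.0100 × 2/12) = 664.27 · e^-0.001667 = 664.27 × 0.998334 = kr 663.1633
Market kr 641.32 < fair kr 663.1633: forward underpriced → reverse cash-and-carry (short spot, go long the forward).
At maturity, profit = |F_mkt − F*| = |641.32 − 663.1633| = kr 21.84 per share

kr 21.84 per share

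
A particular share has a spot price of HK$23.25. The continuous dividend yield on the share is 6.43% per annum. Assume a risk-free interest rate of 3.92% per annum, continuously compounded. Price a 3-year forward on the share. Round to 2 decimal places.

HK$21.56

F = S·e^((r − q)T) = 23.25 · e^((0.0392 − 0.0643) × 3)
= 23.25 · e^-0.075300 = 23.25 × 0.927465
F = HK$21.56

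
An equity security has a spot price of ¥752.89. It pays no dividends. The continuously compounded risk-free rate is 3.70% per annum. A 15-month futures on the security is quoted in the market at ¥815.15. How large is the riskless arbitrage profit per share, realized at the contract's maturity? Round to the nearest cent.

¥26.62 per share

Fair futures: F* = S·e^(carry·T), with carry = r = 0.0370
F* = 752.89 · e^(0.0370 × 15/12) = 752.89 · e^0.046250 = 752.89 × 1.047336 = ¥788.5288
Market ¥815.15 > fair ¥788.5288: forward overpriced → cash-and-carry (buy spot, short the forward).
At maturity, profit = |F_mkt − F*| = |815.15 − 788.5288| = ¥26.62 per share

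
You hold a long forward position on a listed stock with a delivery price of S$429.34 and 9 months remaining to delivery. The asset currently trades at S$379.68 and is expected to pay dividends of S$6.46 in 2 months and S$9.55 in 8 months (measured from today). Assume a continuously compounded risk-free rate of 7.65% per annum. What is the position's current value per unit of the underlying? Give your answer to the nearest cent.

-S$41.17

PV(remaining dividends) I = 6.46·e^(−0.0765·2/12) + 9.55·e^(−0.0765·8/12) = 15.4533
Current forward F = (S − I)·e^(rT) = (379.68 − 15.4533)·e^(0.0765·9/12) = 364.2267 × 1.059053 = 385.7354
Value (long) = (F − K)·e^(−rT) = (385.7354 − 429.34) × 0.944240 = -41.1732
Value = -S$41.17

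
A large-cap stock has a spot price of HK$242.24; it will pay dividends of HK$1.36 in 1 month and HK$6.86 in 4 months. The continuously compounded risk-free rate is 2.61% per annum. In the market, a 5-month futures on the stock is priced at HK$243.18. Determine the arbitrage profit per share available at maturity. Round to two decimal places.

HK$6.54 per share

PV(dividends) I = 1.36·e^(−0.0261·1/12) + 6.86·e^(−0.0261·4/12) = 8.1576
Fair futures F* = (S − I)·e^(rT) = (242.24 − 8.1576)·e^0.010875 = 234.0824 × 1.010934 = 236.6419
Market HK$243.18 > fair 236.6419: forward overpriced → cash-and-carry (borrow at r, buy the stock and collect the dividends, short the forward).
Profit at T = |F_mkt − F*| = |243.18 − 236.6419| = HK$6.54 per share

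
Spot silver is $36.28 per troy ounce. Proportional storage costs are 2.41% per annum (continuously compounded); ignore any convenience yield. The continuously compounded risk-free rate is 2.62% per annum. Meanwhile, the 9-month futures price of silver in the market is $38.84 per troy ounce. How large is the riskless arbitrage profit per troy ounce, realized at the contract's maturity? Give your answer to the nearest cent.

$1.17 per troy ounce

Fair futures: F* = S·e^(carry·T), with carry = (r + u) = 0.0262 + 0.0241 = 0.0503
F* = 36.28 · e^(0.0503 × 9/12) = 36.28 · e^0.037725 = 36.28 × 1.038446 = $37.6748
Market $38.84 > fair $37.6748: forward overpriced → cash-and-carry (buy spot, short the forward).
At maturity, profit = |F_mkt − F*| = |38.84 − 37.6748| = $1.17 per troy ounce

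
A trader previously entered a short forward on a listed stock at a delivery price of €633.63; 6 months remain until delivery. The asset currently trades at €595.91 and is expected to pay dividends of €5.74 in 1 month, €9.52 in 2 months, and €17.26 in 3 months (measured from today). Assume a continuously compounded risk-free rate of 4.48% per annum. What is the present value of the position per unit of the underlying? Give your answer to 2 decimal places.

PV(remaining dividends) I = 5.74·e^(−0.0448·1/12) + 9.52·e^(−0.0448·2/12) + 17.26·e^(−0.0448·3/12) = 32.2356
Current forward F = (S − I)·e^(rT) = (595.91 − 32.2356)·e^(0.0448·6/12) = 563.6744 × 1.022653 = 576.4433
Value (long) = (F − K)·e^(−rT) = (576.4433 − 633.63) × 0.977849 = -55.9200
Short position value = −(long value) = €55.92

€55.92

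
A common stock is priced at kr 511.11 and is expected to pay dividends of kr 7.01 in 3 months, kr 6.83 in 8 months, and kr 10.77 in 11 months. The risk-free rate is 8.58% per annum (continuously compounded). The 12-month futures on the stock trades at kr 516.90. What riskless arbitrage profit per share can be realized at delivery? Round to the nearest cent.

PV(dividends) I = 7.01·e^(−0.0858·3/12) + 6.83·e^(−0.0858·8/12) + 10.77·e^(−0.0858·11/12) = 23.2669
Fair futures F* = (S − I)·e^(rT) = (511.11 − 23.2669)·e^0.085800 = 487.8431 × 1.089588 = 531.5480
Market kr 516.90 < fair 531.5480: forward underpriced → reverse cash-and-carry (short the stock, invest proceeds at r, pay the dividends, go long the forward).
Profit at T = |F_mkt − F*| = |516.90 − 531.5480| = kr 14.65 per share

kr 14.65 per share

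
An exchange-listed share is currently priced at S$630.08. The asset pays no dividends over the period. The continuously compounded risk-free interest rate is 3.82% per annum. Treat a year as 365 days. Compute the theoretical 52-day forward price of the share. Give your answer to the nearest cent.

S$633.52

F = S·e^(rT) = 630.08 · e^(0.0382 × 52/365)
= 630.08 · e^0.005442 = 630.08 × 1.005457
F = S$633.52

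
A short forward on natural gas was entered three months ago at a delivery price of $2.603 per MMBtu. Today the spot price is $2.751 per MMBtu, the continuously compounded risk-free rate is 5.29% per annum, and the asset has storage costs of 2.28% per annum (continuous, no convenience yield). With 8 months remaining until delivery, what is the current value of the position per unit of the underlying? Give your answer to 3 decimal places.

-$0.280 per MMBtu

Current fair forward for the remaining 8 months: F = S·e^((r + u)·T), (r + u) = 0.0529 + 0.0228 = 0.0757
F = 2.751 · e^(0.0757 × 8/12) = 2.751 × 1.051762 = 2.8934
Value of long forward = (F − K)·e^(−rT) = (2.8934 − 2.603) · e^(−0.0529·8/12)
= 0.2904 × 0.965348 = 0.280
Short position value = −(long value) = -$0.280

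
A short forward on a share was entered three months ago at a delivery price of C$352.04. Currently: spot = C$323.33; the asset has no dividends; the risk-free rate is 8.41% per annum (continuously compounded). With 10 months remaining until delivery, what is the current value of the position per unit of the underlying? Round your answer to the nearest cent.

Current fair forward for the remaining 10 months: F = S·e^(r·T), r = 0.0841
F = 323.33 · e^(0.0841 × 10/12) = 323.33 × 1.072598 = 346.8031
Value of long forward = (F − K)·e^(−rT) = (346.8031 − 352.04) · e^(−0.0841·10/12)
= -5.2369 × 0.932316 = -4.88
Short position value = −(long value) = C$4.88

C$4.88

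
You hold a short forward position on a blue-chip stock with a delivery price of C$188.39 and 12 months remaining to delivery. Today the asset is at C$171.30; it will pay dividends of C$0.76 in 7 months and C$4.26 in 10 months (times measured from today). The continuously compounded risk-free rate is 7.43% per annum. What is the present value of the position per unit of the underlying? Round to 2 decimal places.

PV(remaining dividends) I = 0.76·e^(−0.0743·7/12) + 4.26·e^(−0.0743·10/12) = 4.7320
Current forward F = (S − I)·e^(rT) = (171.30 − 4.7320)·e^(0.0743·12/12) = 166.5680 × 1.077130 = 179.4154
Value (long) = (F − K)·e^(−rT) = (179.4154 − 188.39) × 0.928393 = -8.3320
Short position value = −(long value) = C$8.33

C$8.33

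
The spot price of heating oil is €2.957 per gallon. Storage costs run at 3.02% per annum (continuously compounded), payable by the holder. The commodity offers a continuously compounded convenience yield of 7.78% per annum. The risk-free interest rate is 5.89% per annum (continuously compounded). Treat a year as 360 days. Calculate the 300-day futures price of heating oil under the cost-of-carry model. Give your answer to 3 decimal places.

€2.985 per gallon

Net carry = r + u − y = 0.0589 + 0.0302 − 0.0778 = 0.0113
F = S·e^((r+u−y)T) = 2.957 · e^(0.0113 × 300/360) = 2.957 · e^0.009417
= 2.957 × 1.009461 = €2.985 per gallon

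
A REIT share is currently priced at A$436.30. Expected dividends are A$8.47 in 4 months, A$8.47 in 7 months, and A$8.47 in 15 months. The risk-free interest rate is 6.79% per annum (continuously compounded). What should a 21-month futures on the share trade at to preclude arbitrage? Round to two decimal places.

PV(dividends) I = 8.47·e^(−0.0679·4/12) + 8.47·e^(−0.0679·7/12) + 8.47·e^(−0.0679·15/12)
I = 8.2804 + 8.1411 + 7.7808 = 24.2023
F = (S − I)·e^(rT) = (436.30 − 24.2023) · e^(0.0679·21/12)
= 412.0977 · e^0.118825 = 412.0977 × 1.126173 = A$464.09

A$464.09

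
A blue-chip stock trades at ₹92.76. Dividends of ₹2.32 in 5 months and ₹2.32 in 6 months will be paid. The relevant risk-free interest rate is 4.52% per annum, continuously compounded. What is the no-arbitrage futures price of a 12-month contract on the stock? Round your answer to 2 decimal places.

PV(dividends) I = 2.32·e^(−0.0452·5/12) + 2.32·e^(−0.0452·6/12)
I = 2.2767 + 2.2682 = 4.5449
F = (S − I)·e^(rT) = (92.76 − 4.5449) · e^(0.0452·12/12)
= 88.2151 · e^0.045200 = 88.2151 × 1.046237 = ₹92.29

₹92.29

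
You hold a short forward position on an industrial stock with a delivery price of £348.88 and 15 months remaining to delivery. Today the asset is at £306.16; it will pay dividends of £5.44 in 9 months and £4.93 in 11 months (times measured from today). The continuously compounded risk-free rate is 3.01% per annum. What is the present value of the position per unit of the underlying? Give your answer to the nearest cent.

PV(remaining dividends) I = 5.44·e^(−0.0301·9/12) + 4.93·e^(−0.0301·11/12) = 10.1144
Current forward F = (S − I)·e^(rT) = (306.16 − 10.1144)·e^(0.0301·15/12) = 296.0456 × 1.038342 = 307.3966
Value (long) = (F − K)·e^(−rT) = (307.3966 − 348.88) × 0.963074 = -39.9516
Short position value = −(long value) = £39.95

£39.95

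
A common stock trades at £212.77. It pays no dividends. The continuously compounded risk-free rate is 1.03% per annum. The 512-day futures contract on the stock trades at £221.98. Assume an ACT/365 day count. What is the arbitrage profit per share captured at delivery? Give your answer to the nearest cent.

Fair futures: F* = S·e^(carry·T), with carry = r = 0.0103
F* = 212.77 · e^(0.0103 × 512/365) = 212.77 · e^0.014448 = 212.77 × 1.014553 = £215.8664
Market £221.98 > fair £215.8664: forward overpriced → cash-and-carry (buy spot, short the forward).
At maturity, profit = |F_mkt − F*| = |221.98 − 215.8664| = £6.11 per share

£6.11 per share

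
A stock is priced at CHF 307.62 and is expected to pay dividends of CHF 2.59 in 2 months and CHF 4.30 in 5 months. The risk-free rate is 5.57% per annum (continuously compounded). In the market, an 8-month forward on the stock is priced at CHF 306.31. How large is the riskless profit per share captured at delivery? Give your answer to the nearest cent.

PV(dividends) I = 2.59·e^(−0.0557·2/12) + 4.30·e^(−0.0557·5/12) = 6.7674
Fair forward F* = (S − I)·e^(rT) = (307.62 − 6.7674)·e^0.037133 = 300.8526 × 1.037831 = 312.2342
Market CHF 306.31 < fair 312.2342: forward underpriced → reverse cash-and-carry (short the stock, invest proceeds at r, pay the dividends, go long the forward).
Profit at T = |F_mkt − F*| = |306.31 − 312.2342| = CHF 5.92 per share

CHF 5.92 per share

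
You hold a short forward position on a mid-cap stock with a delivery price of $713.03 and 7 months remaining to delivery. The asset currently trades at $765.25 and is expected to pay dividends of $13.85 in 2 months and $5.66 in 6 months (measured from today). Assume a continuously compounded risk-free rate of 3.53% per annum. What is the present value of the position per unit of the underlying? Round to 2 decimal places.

-$47.42

PV(remaining dividends) I = 13.85·e^(−0.0353·2/12) + 5.66·e^(−0.0353·6/12) = 19.3297
Current forward F = (S − I)·e^(rT) = (765.25 − 19.3297)·e^(0.0353·7/12) = 745.9203 × 1.020805 = 761.4392
Value (long) = (F − K)·e^(−rT) = (761.4392 − 713.03) × 0.979619 = 47.4226
Short position value = −(long value) = -$47.42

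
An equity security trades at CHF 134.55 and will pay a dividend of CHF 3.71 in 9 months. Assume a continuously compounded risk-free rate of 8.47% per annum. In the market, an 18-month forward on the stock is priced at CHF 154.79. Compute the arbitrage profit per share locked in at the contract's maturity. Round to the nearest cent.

PV(dividends) I = 3.71·e^(−0.0847·9/12) = 3.4817
Fair forward F* = (S − I)·e^(rT) = (134.55 − 3.4817)·e^0.127050 = 131.0683 × 1.135474 = 148.8246
Market CHF 154.79 > fair 148.8246: forward overpriced → cash-and-carry (borrow at r, buy the stock and collect the dividends, short the forward).
Profit at T = |F_mkt − F*| = |154.79 − 148.8246| = CHF 5.97 per share

CHF 5.97 per share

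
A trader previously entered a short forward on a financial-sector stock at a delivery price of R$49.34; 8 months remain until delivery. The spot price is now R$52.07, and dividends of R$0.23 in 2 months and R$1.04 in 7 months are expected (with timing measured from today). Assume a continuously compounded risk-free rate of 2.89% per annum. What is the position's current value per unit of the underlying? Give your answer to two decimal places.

PV(remaining dividends) I = 0.23·e^(−0.0289·2/12) + 1.04·e^(−0.0289·7/12) = 1.2515
Current forward F = (S − I)·e^(rT) = (52.07 − 1.2515)·e^(0.0289·8/12) = 50.8185 × 1.019453 = 51.8071
Value (long) = (F − K)·e^(−rT) = (51.8071 − 49.34) × 0.980918 = 2.4200
Short position value = −(long value) = -R$2.42

-R$2.42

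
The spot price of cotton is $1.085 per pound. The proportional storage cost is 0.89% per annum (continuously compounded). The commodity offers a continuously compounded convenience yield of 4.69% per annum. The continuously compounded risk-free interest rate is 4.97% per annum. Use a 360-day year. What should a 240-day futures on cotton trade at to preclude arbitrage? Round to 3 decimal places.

Net carry = r + u − y = 0.0497 + 0.0089 − 0.0469 = 0.0117
F = S·e^((r+u−y)T) = 1.085 · e^(0.0117 × 240/360) = 1.085 · e^0.007800
= 1.085 × 1.007830 = $1.093 per pound

$1.093 per pound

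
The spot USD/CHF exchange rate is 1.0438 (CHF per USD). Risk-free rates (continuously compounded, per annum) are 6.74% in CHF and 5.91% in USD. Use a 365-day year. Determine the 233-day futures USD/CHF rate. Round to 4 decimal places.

F = S·e^((r_CHF − r_USD)T) = 1.0438 · e^((0.0674 − 0.0591) × 233/365)
= 1.0438 · e^0.005298 = 1.0438 × 1.005312
F = 1.0493 CHF per USD

1.0493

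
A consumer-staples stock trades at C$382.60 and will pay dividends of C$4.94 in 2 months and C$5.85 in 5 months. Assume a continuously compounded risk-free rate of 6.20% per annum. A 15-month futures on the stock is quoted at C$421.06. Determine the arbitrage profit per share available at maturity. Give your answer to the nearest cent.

PV(dividends) I = 4.94·e^(−0.0620·2/12) + 5.85·e^(−0.0620·5/12) = 10.5900
Fair futures F* = (S − I)·e^(rT) = (382.60 − 10.5900)·e^0.077500 = 372.0100 × 1.080582 = 401.9873
Market C$421.06 > fair 401.9873: forward overpriced → cash-and-carry (borrow at r, buy the stock and collect the dividends, short the forward).
Profit at T = |F_mkt − F*| = |421.06 − 401.9873| = C$19.07 per share

C$19.07 per share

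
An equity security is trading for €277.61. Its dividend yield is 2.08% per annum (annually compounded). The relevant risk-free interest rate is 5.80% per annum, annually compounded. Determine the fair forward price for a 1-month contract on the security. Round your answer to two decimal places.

F = S · (1+r)^T / (1+q)^T
= 277.61 × 1.004709 / 1.001717 = 277.61 × 1.002987
F = €278.44

€278.44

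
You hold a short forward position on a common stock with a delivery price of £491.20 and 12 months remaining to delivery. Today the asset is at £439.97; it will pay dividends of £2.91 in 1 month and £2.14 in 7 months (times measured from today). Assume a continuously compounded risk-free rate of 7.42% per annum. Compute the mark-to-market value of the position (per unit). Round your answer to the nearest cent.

PV(remaining dividends) I = 2.91·e^(−0.0742·1/12) + 2.14·e^(−0.0742·7/12) = 4.9414
Current forward F = (S − I)·e^(rT) = (439.97 − 4.9414)·e^(0.0742·12/12) = 435.0286 × 1.077022 = 468.5354
Value (long) = (F − K)·e^(−rT) = (468.5354 − 491.20) × 0.928486 = -21.0438
Short position value = −(long value) = £21.04

£21.04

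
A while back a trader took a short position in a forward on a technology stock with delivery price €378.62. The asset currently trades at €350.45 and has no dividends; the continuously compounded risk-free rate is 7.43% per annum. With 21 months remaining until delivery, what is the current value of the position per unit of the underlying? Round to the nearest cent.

-€17.99

Current fair forward for the remaining 21 months: F = S·e^(r·T), r = 0.0743
F = 350.45 · e^(0.0743 × 21/12) = 350.45 × 1.138857 = 399.1124
Value of long forward = (F − K)·e^(−rT) = (399.1124 − 378.62) · e^(−0.0743·21/12)
= 20.4924 × 0.878073 = 17.99
Short position value = −(long value) = -€17.99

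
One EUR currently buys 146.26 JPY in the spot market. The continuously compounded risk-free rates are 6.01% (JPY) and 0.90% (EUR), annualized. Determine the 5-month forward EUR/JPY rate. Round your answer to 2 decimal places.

149.41

F = S·e^((r_JPY − r_EUR)T) = 146.26 · e^((0.0601 − 0.0090) × 5/12)
= 146.26 · e^0.021292 = 146.26 × 1.021520
F = 149.41 JPY per EUR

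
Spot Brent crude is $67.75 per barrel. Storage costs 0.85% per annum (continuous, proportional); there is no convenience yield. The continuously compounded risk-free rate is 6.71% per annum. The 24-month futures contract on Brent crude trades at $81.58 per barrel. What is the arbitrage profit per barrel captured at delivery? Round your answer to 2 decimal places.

Fair futures: F* = S·e^(carry·T), with carry = (r + u) = 0.0671 + 0.0085 = 0.0756
F* = 67.75 · e^(0.0756 × 24/12) = 67.75 · e^0.151200 = 67.75 × 1.163229 = $78.8088
Market $81.58 > fair $78.8088: forward overpriced → cash-and-carry (buy spot, short the forward).
At maturity, profit = |F_mkt − F*| = |81.58 − 78.8088| = $2.77 per barrel

$2.77 per barrel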